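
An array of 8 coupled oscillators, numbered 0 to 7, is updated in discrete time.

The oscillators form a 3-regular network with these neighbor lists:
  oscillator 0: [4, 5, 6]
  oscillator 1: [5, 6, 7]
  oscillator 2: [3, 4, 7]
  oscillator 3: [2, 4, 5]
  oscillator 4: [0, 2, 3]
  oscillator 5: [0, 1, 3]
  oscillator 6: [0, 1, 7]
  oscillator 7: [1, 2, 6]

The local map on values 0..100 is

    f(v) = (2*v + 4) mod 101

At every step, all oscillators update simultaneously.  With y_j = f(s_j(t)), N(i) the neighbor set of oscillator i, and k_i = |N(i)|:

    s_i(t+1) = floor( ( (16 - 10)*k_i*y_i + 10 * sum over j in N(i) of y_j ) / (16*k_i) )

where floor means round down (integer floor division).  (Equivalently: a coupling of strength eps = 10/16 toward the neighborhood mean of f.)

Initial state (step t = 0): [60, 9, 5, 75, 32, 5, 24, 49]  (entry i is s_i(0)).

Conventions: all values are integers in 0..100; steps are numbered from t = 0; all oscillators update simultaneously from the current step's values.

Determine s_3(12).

Simulating step by step:
t=0: [60, 9, 5, 75, 32, 5, 24, 49]
t=1: [36, 22, 30, 39, 44, 25, 29, 18]
t=2: [71, 50, 68, 74, 80, 63, 57, 51]
t=3: [39, 11, 39, 46, 51, 31, 17, 14]
t=4: [53, 38, 58, 67, 56, 67, 43, 42]
t=5: [32, 74, 36, 28, 19, 40, 70, 72]
t=6: [60, 55, 59, 64, 58, 68, 50, 53]
t=7: [21, 15, 20, 28, 22, 28, 10, 11]
t=8: [44, 35, 44, 54, 49, 51, 31, 31]
t=9: [49, 56, 50, 24, 41, 38, 73, 73]
t=10: [45, 42, 40, 54, 43, 44, 31, 32]
t=11: [86, 80, 66, 59, 73, 74, 76, 75]
t=12: [60, 56, 38, 36, 45, 52, 60, 51]

Answer: s_3(12) = 36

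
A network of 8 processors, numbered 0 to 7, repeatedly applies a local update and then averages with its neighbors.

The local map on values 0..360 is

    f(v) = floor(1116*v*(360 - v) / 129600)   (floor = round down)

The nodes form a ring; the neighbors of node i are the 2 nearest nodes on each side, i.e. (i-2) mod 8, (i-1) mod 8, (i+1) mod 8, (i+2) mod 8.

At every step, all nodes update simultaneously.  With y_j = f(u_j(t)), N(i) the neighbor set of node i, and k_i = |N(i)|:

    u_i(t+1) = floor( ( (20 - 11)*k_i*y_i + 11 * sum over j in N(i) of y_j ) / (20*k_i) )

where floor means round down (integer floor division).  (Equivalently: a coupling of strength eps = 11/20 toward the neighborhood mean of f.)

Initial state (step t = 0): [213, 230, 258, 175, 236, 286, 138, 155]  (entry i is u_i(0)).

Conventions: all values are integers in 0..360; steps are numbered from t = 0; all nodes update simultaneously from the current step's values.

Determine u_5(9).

Simulating step by step:
t=0: [213, 230, 258, 175, 236, 286, 138, 155]
t=1: [261, 259, 246, 251, 243, 228, 252, 256]
t=2: [227, 228, 235, 238, 243, 246, 236, 232]
t=3: [256, 256, 252, 249, 246, 245, 250, 253]
t=4: [231, 231, 234, 237, 239, 239, 236, 233]
t=5: [254, 254, 253, 251, 250, 250, 251, 253]
t=6: [232, 232, 233, 234, 235, 235, 234, 233]
t=7: [254, 254, 253, 253, 252, 252, 253, 253]
t=8: [231, 231, 232, 233, 233, 233, 233, 232]
t=9: [255, 255, 255, 254, 254, 254, 254, 255]

Answer: u_5(9) = 254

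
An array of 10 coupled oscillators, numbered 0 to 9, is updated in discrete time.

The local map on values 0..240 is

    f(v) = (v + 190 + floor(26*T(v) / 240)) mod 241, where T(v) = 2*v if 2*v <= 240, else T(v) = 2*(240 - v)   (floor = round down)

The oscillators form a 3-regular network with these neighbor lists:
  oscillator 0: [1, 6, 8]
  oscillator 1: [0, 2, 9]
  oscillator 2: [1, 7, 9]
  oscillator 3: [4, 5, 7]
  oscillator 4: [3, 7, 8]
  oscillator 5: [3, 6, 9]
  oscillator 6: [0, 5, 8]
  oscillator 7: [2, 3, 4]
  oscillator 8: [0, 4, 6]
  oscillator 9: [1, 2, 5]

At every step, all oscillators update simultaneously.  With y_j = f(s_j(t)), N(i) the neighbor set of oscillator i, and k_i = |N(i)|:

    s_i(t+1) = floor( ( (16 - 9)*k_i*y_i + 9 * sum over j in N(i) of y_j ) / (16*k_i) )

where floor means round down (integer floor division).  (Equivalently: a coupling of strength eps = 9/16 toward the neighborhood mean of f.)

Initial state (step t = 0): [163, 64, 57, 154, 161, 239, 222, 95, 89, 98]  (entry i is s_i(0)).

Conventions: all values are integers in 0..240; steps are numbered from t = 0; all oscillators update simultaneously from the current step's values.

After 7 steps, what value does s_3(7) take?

Answer: s_3(7) = 127

Derivation:
t=0: [163, 64, 57, 154, 161, 239, 222, 95, 89, 98]
t=1: [104, 51, 37, 124, 100, 150, 146, 77, 105, 73]
t=2: [70, 69, 119, 86, 71, 98, 100, 93, 82, 84]
t=3: [43, 47, 67, 54, 45, 62, 58, 61, 47, 58]
t=4: [6, 12, 22, 15, 9, 20, 14, 18, 6, 19]
t=5: [200, 206, 212, 208, 203, 211, 204, 209, 199, 212]
t=6: [158, 162, 165, 163, 160, 164, 159, 163, 157, 165]
t=7: [124, 127, 129, 127, 126, 128, 125, 128, 124, 129]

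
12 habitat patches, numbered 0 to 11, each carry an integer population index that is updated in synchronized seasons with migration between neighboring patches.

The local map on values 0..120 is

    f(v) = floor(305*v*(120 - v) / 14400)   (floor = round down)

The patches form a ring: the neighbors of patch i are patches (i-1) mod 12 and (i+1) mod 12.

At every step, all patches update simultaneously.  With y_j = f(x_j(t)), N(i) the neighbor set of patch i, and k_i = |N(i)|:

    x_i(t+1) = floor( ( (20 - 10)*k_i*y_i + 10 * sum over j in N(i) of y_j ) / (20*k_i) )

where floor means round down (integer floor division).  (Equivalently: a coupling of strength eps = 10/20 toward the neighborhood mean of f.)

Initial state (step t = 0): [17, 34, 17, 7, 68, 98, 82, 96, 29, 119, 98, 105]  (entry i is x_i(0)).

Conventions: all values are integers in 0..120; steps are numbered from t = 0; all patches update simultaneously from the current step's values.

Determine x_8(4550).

Answer: x_8(4550) = 72
Key observation: The state at step 5, [73, 73, 73, 73, 73, 72, 72, 72, 73, 73, 73, 73], reappears at step 7: the system is in a cycle of period 2 from step 5 on.  Therefore the state at step 4550 equals the state at step 5 + ((4550 - 5) mod 2) = 6, which is [72, 72, 72, 72, 72, 72, 73, 72, 72, 72, 72, 72].

Derivation:
t=0: [17, 34, 17, 7, 68, 98, 82, 96, 29, 119, 98, 105]
t=1: [42, 49, 37, 35, 52, 57, 55, 54, 40, 26, 31, 37]
t=2: [69, 70, 66, 66, 71, 75, 75, 73, 65, 56, 58, 64]
t=3: [74, 74, 74, 74, 73, 71, 71, 72, 74, 75, 75, 75]
t=4: [71, 72, 72, 72, 72, 72, 73, 72, 72, 71, 71, 71]
t=5: [73, 73, 73, 73, 73, 72, 72, 72, 73, 73, 73, 73]
t=6: [72, 72, 72, 72, 72, 72, 73, 72, 72, 72, 72, 72]
t=7: [73, 73, 73, 73, 73, 72, 72, 72, 73, 73, 73, 73]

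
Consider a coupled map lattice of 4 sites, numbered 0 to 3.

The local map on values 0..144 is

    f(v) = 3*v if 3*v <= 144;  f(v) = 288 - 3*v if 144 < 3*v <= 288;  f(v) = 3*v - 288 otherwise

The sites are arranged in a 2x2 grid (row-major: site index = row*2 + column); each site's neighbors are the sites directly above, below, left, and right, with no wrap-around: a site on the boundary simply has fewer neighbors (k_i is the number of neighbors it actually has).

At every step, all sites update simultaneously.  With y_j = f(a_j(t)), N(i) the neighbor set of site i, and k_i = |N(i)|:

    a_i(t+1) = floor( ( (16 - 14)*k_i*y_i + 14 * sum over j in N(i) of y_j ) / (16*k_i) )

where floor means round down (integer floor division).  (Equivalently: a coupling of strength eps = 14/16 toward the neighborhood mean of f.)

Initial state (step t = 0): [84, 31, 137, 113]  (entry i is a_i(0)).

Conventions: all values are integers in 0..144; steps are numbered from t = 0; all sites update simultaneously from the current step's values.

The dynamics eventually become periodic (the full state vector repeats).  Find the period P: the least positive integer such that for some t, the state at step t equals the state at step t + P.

Answer: 8
Key observation: The state at step 43, [117, 117, 117, 117], reappears at step 51 — and no state repeats earlier — so the cycle the system enters has period 8.

Derivation:
t=0: [84, 31, 137, 113]
t=1: [99, 49, 53, 100]
t=2: [119, 26, 25, 119]
t=3: [75, 70, 69, 75]
t=4: [77, 64, 65, 77]
t=5: [89, 61, 61, 89]
t=6: [94, 31, 31, 94]
t=7: [82, 16, 16, 82]
t=8: [47, 42, 42, 47]
t=9: [127, 139, 139, 127]
t=10: [124, 97, 97, 124]
t=11: [13, 73, 73, 13]
t=12: [65, 42, 42, 65]
t=13: [121, 97, 97, 121]
t=14: [12, 66, 66, 12]
t=15: [83, 42, 42, 83]
t=16: [115, 49, 49, 115]
t=17: [130, 67, 67, 130]
t=18: [88, 100, 100, 88]
t=19: [13, 22, 22, 13]
t=20: [62, 42, 42, 62]
t=21: [123, 105, 105, 123]
t=22: [33, 74, 74, 33]
t=23: [70, 94, 94, 70]
t=24: [15, 69, 69, 15]
t=25: [76, 49, 49, 76]
t=26: [130, 70, 70, 130]
t=27: [81, 99, 99, 81]
t=28: [13, 40, 40, 13]
t=29: [109, 49, 49, 109]
t=30: [128, 51, 51, 128]
t=31: [130, 100, 100, 130]
t=32: [23, 90, 90, 23]
t=33: [24, 62, 62, 24]
t=34: [98, 75, 75, 98]
t=35: [55, 13, 13, 55]
t=36: [49, 112, 112, 49]
t=37: [59, 129, 129, 59]
t=38: [100, 109, 109, 100]
t=39: [35, 15, 15, 35]
t=40: [52, 97, 97, 52]
t=41: [19, 115, 115, 19]
t=42: [57, 57, 57, 57]
t=43: [117, 117, 117, 117]
t=44: [63, 63, 63, 63]
t=45: [99, 99, 99, 99]
t=46: [9, 9, 9, 9]
t=47: [27, 27, 27, 27]
t=48: [81, 81, 81, 81]
t=49: [45, 45, 45, 45]
t=50: [135, 135, 135, 135]
t=51: [117, 117, 117, 117]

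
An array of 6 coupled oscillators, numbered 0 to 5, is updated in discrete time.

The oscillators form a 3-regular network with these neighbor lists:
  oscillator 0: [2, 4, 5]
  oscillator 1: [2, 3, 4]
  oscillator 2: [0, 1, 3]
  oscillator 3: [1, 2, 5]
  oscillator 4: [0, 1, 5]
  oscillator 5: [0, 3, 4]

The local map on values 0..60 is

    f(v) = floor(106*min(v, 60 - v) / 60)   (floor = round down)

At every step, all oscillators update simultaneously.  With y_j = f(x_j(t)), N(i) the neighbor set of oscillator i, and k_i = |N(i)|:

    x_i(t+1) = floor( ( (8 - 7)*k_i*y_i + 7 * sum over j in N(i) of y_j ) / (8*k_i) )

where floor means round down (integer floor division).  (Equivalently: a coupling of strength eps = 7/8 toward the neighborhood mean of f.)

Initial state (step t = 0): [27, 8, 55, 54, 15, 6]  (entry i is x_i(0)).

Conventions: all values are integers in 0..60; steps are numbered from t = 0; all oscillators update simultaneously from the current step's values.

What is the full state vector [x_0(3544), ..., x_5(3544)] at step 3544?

Answer: [38, 38, 38, 38, 38, 38]
Key observation: The state at step 27, [38, 38, 38, 38, 38, 38], reappears at step 28: the system is in a cycle of period 1 from step 27 on.  Therefore the state at step 3544 equals the state at step 27 + ((3544 - 27) mod 1) = 27, which is [38, 38, 38, 38, 38, 38].

Derivation:
t=0: [27, 8, 55, 54, 15, 6]
t=1: [18, 14, 21, 10, 23, 25]
t=2: [39, 30, 25, 32, 33, 31]
t=3: [46, 47, 46, 49, 47, 45]
t=4: [24, 21, 21, 23, 23, 22]
t=5: [38, 38, 39, 37, 39, 40]
t=6: [36, 38, 38, 37, 37, 37]
t=7: [39, 39, 39, 38, 40, 40]
t=8: [35, 36, 37, 36, 36, 36]
t=9: [41, 41, 42, 41, 42, 42]
t=10: [31, 31, 32, 31, 32, 32]
t=11: [49, 49, 50, 49, 50, 50]
t=12: [17, 17, 18, 17, 18, 18]
t=13: [30, 30, 30, 30, 30, 30]
t=14: [53, 53, 53, 53, 53, 53]
t=15: [12, 12, 12, 12, 12, 12]
t=16: [21, 21, 21, 21, 21, 21]
t=17: [37, 37, 37, 37, 37, 37]
t=18: [40, 40, 40, 40, 40, 40]
t=19: [35, 35, 35, 35, 35, 35]
t=20: [44, 44, 44, 44, 44, 44]
t=21: [28, 28, 28, 28, 28, 28]
t=22: [49, 49, 49, 49, 49, 49]
t=23: [19, 19, 19, 19, 19, 19]
t=24: [33, 33, 33, 33, 33, 33]
t=25: [47, 47, 47, 47, 47, 47]
t=26: [22, 22, 22, 22, 22, 22]
t=27: [38, 38, 38, 38, 38, 38]
t=28: [38, 38, 38, 38, 38, 38]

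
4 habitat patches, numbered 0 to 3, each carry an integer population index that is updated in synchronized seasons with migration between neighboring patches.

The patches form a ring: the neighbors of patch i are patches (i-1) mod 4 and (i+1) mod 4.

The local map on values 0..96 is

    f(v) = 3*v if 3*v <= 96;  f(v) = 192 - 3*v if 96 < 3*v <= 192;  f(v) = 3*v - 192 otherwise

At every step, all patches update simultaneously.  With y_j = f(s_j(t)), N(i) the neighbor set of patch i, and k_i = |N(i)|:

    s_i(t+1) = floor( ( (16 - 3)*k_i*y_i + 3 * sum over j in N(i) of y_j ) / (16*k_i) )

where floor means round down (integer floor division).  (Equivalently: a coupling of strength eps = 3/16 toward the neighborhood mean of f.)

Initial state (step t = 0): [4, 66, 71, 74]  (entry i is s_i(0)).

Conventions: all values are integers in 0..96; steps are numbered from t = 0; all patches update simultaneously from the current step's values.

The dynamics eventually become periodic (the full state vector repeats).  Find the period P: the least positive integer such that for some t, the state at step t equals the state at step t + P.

Answer: 24
Key observation: The state at step 112, [63, 26, 63, 26], reappears at step 136 — and no state repeats earlier — so the cycle the system enters has period 24.

Derivation:
t=0: [4, 66, 71, 74]
t=1: [13, 7, 20, 27]
t=2: [41, 26, 58, 75]
t=3: [66, 71, 25, 34]
t=4: [15, 24, 71, 80]
t=5: [47, 64, 28, 45]
t=6: [46, 12, 73, 58]
t=7: [48, 36, 27, 22]
t=8: [53, 80, 79, 65]
t=9: [31, 46, 41, 9]
t=10: [83, 59, 63, 37]
t=11: [55, 17, 11, 71]
t=12: [28, 47, 33, 22]
t=13: [79, 58, 86, 70]
t=14: [39, 25, 57, 25]
t=15: [75, 69, 31, 69]
t=16: [29, 24, 78, 24]
t=17: [84, 70, 47, 70]
t=18: [52, 25, 44, 25]
t=19: [43, 69, 62, 69]
t=20: [54, 18, 7, 18]
t=21: [34, 48, 27, 48]
t=22: [82, 55, 74, 55]
t=23: [48, 29, 29, 29]
t=24: [55, 83, 87, 83]
t=25: [32, 55, 66, 55]
t=26: [83, 31, 9, 31]
t=27: [63, 83, 39, 83]
t=28: [13, 53, 71, 53]
t=29: [37, 32, 23, 32]
t=30: [83, 92, 74, 92]
t=31: [62, 76, 40, 76]
t=32: [11, 36, 65, 36]
t=33: [42, 71, 18, 71]
t=34: [57, 28, 47, 28]
t=35: [32, 75, 57, 75]
t=36: [84, 37, 23, 37]
t=37: [63, 77, 71, 77]
t=38: [9, 33, 24, 33]
t=39: [39, 84, 75, 84]
t=40: [72, 58, 38, 58]
t=41: [22, 24, 66, 24]
t=42: [67, 65, 18, 65]
t=43: [7, 8, 44, 8]
t=44: [21, 27, 53, 27]
t=45: [66, 74, 42, 74]
t=46: [10, 31, 59, 31]
t=47: [41, 79, 29, 79]
t=48: [64, 51, 79, 51]
t=49: [7, 35, 43, 35]
t=50: [33, 78, 67, 78]
t=51: [83, 43, 15, 43]
t=52: [58, 60, 48, 60]
t=53: [16, 15, 41, 15]
t=54: [47, 47, 64, 47]
t=55: [51, 46, 9, 46]
t=56: [41, 50, 32, 50]
t=57: [63, 49, 85, 49]
t=58: [10, 42, 59, 42]
t=59: [36, 57, 24, 57]
t=60: [72, 31, 62, 31]
t=61: [36, 78, 22, 78]
t=62: [76, 48, 61, 48]
t=63: [38, 43, 16, 43]
t=64: [75, 63, 50, 63]
t=65: [27, 9, 34, 9]
t=66: [70, 37, 78, 37]
t=67: [29, 71, 49, 71]
t=68: [74, 29, 40, 29]
t=69: [40, 80, 74, 80]
t=70: [67, 48, 33, 48]
t=71: [16, 48, 84, 48]
t=72: [48, 49, 57, 49]
t=73: [47, 43, 25, 43]
t=74: [53, 63, 72, 63]
t=75: [27, 7, 20, 7]
t=76: [69, 30, 52, 30]
t=77: [29, 77, 46, 77]
t=78: [78, 44, 51, 44]
t=79: [45, 56, 42, 56]
t=80: [50, 31, 58, 31]
t=81: [51, 81, 32, 81]
t=82: [41, 54, 87, 54]
t=83: [61, 37, 61, 37]
t=84: [22, 67, 22, 67]
t=85: [55, 19, 55, 19]
t=86: [32, 51, 32, 51]
t=87: [85, 49, 85, 49]
t=88: [59, 48, 59, 48]
t=89: [21, 41, 21, 41]
t=90: [64, 67, 64, 67]
t=91: [1, 7, 1, 7]
t=92: [6, 17, 6, 17]
t=93: [24, 44, 24, 44]
t=94: [69, 62, 69, 62]
t=95: [13, 7, 13, 7]
t=96: [35, 24, 35, 24]
t=97: [84, 74, 84, 74]
t=98: [54, 35, 54, 35]
t=99: [40, 76, 40, 76]
t=100: [65, 42, 65, 42]
t=101: [14, 54, 14, 54]
t=102: [39, 32, 39, 32]
t=103: [78, 92, 78, 92]
t=104: [49, 76, 49, 76]
t=105: [43, 37, 43, 37]
t=106: [66, 77, 66, 77]
t=107: [12, 32, 12, 32]
t=108: [47, 84, 47, 84]
t=109: [52, 58, 52, 58]
t=110: [32, 21, 32, 21]
t=111: [89, 69, 89, 69]
t=112: [63, 26, 63, 26]
t=113: [17, 63, 17, 63]
t=114: [42, 12, 42, 12]
t=115: [60, 41, 60, 41]
t=116: [22, 58, 22, 58]
t=117: [57, 27, 57, 27]
t=118: [32, 69, 32, 69]
t=119: [80, 30, 80, 30]
t=120: [55, 82, 55, 82]
t=121: [32, 48, 32, 48]
t=122: [87, 57, 87, 57]
t=123: [60, 30, 60, 30]
t=124: [26, 75, 26, 75]
t=125: [69, 41, 69, 41]
t=126: [25, 58, 25, 58]
t=127: [64, 28, 64, 28]
t=128: [15, 68, 15, 68]
t=129: [38, 18, 38, 18]
t=130: [73, 58, 73, 58]
t=131: [25, 19, 25, 19]
t=132: [71, 60, 71, 60]
t=133: [19, 13, 19, 13]
t=134: [53, 42, 53, 42]
t=135: [39, 59, 39, 59]
t=136: [63, 26, 63, 26]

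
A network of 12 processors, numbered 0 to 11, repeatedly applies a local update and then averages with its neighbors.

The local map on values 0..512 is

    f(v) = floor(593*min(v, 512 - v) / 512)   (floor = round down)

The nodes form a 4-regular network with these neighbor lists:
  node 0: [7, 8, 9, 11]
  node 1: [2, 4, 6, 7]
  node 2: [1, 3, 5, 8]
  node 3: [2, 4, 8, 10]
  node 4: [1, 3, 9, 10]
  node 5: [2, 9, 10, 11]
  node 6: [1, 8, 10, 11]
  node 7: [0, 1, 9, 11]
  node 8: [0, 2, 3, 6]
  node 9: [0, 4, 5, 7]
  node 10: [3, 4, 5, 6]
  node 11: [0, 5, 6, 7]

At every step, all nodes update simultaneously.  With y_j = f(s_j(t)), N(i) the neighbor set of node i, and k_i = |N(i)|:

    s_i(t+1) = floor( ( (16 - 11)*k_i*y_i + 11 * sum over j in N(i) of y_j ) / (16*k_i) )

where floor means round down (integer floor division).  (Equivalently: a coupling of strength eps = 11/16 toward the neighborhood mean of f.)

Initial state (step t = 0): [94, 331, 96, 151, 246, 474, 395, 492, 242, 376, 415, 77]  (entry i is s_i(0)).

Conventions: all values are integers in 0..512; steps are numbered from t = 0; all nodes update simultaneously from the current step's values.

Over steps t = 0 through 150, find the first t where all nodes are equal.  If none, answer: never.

Answer: 13
Key observation: Synchronization is absorbing here: once all nodes are equal they stay equal, and step 13 is the first all-equal step.

Derivation:
t=0: [94, 331, 96, 151, 246, 474, 395, 492, 242, 376, 415, 77]  (not all equal)
t=1: [128, 160, 156, 189, 200, 94, 160, 103, 178, 127, 144, 81]  (not all equal)
t=2: [143, 180, 179, 202, 195, 134, 169, 135, 190, 150, 179, 125]  (not all equal)
t=3: [170, 199, 204, 220, 211, 174, 194, 167, 206, 174, 203, 160]  (not all equal)
t=4: [201, 226, 232, 243, 234, 210, 222, 199, 230, 206, 232, 197]  (not all equal)
t=5: [237, 257, 264, 272, 264, 248, 256, 236, 261, 242, 264, 236]  (not all equal)
t=6: [277, 288, 287, 284, 285, 283, 289, 278, 285, 280, 286, 279]  (not all equal)
t=7: [268, 261, 261, 262, 262, 264, 261, 268, 263, 267, 261, 267]  (not all equal)
t=8: [283, 288, 288, 289, 288, 286, 288, 283, 287, 284, 289, 284]  (not all equal)
t=9: [263, 260, 259, 258, 259, 261, 259, 263, 260, 262, 258, 262]  (not all equal)
t=10: [288, 291, 291, 293, 292, 290, 291, 288, 291, 289, 292, 289]  (not all equal)
t=11: [257, 255, 255, 254, 254, 256, 255, 257, 255, 257, 254, 257]  (not all equal)
t=12: [295, 294, 295, 294, 294, 295, 294, 295, 294, 295, 294, 295]  (not all equal)
t=13: [251, 251, 251, 251, 251, 251, 251, 251, 251, 251, 251, 251]  (all equal)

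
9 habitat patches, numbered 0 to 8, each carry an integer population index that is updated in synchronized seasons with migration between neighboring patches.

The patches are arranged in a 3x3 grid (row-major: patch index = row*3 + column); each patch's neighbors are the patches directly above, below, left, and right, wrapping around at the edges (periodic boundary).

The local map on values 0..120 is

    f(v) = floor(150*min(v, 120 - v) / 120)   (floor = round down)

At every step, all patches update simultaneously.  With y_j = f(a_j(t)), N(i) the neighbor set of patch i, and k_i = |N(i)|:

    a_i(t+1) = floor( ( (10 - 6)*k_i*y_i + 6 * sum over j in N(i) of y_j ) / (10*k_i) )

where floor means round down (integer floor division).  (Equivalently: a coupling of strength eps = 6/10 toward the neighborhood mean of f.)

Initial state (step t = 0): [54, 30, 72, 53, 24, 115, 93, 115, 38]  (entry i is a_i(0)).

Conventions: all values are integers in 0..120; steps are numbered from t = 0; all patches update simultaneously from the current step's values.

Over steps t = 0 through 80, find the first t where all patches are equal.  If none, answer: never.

Answer: 6
Key observation: Synchronization is absorbing here: once all patches are equal they stay equal, and step 6 is the first all-equal step.

Derivation:
t=0: [54, 30, 72, 53, 24, 115, 93, 115, 38]  (not all equal)
t=1: [56, 39, 47, 46, 29, 32, 41, 24, 34]  (not all equal)
t=2: [60, 48, 53, 52, 40, 44, 50, 38, 43]  (not all equal)
t=3: [67, 59, 62, 62, 54, 57, 60, 52, 55]  (not all equal)
t=4: [70, 69, 70, 70, 68, 70, 70, 68, 69]  (not all equal)
t=5: [62, 63, 62, 62, 63, 62, 62, 63, 62]  (not all equal)
t=6: [71, 71, 71, 71, 71, 71, 71, 71, 71]  (all equal)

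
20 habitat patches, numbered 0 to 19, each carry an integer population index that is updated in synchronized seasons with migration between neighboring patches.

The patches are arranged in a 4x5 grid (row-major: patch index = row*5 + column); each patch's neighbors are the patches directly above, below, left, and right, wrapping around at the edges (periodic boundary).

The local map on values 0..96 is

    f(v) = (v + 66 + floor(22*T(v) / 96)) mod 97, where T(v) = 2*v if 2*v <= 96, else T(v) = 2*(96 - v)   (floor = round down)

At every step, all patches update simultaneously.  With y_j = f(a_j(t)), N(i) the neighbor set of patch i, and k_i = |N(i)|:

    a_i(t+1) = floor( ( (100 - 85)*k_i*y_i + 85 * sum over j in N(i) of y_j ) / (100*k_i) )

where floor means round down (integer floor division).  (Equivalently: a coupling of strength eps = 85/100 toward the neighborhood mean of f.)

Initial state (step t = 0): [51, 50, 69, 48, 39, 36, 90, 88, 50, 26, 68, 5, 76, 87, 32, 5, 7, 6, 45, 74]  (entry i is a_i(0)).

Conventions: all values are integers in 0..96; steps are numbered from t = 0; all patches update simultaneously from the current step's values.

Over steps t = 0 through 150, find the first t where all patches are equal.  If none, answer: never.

Answer: 11
Key observation: Synchronization is absorbing here: once all patches are equal they stay equal, and step 11 is the first all-equal step.

Derivation:
t=0: [51, 50, 69, 48, 39, 36, 90, 88, 50, 26, 68, 5, 76, 87, 32, 5, 7, 6, 45, 74]  (not all equal)
t=1: [39, 54, 52, 37, 33, 36, 50, 52, 41, 22, 46, 61, 64, 39, 37, 57, 66, 56, 53, 39]  (not all equal)
t=2: [29, 39, 37, 30, 18, 24, 37, 39, 23, 18, 33, 43, 39, 33, 21, 34, 44, 44, 30, 29]  (not all equal)
t=3: [31, 22, 23, 29, 40, 30, 21, 18, 31, 55, 34, 25, 26, 31, 43, 18, 27, 24, 17, 47]  (not all equal)
t=4: [30, 25, 23, 29, 26, 37, 37, 38, 35, 24, 32, 27, 25, 32, 28, 30, 22, 23, 27, 56]  (not all equal)
t=5: [11, 8, 9, 9, 15, 14, 15, 14, 14, 12, 13, 10, 11, 11, 17, 16, 5, 3, 16, 13]  (not all equal)
t=6: [84, 79, 78, 84, 82, 84, 82, 83, 83, 86, 85, 81, 79, 86, 84, 81, 78, 79, 80, 88]  (not all equal)
t=7: [56, 56, 56, 56, 58, 58, 56, 56, 58, 57, 57, 56, 56, 56, 59, 57, 55, 55, 57, 57]  (not all equal)
t=8: [43, 42, 42, 43, 43, 43, 43, 43, 43, 43, 43, 42, 42, 43, 43, 42, 42, 42, 42, 43]  (not all equal)
t=9: [30, 30, 30, 30, 31, 31, 30, 30, 31, 31, 30, 30, 30, 30, 31, 30, 30, 30, 30, 30]  (not all equal)
t=10: [12, 12, 12, 12, 12, 12, 12, 12, 12, 14, 12, 12, 12, 12, 12, 12, 12, 12, 12, 12]  (not all equal)
t=11: [83, 83, 83, 83, 83, 83, 83, 83, 83, 83, 83, 83, 83, 83, 83, 83, 83, 83, 83, 83]  (all equal)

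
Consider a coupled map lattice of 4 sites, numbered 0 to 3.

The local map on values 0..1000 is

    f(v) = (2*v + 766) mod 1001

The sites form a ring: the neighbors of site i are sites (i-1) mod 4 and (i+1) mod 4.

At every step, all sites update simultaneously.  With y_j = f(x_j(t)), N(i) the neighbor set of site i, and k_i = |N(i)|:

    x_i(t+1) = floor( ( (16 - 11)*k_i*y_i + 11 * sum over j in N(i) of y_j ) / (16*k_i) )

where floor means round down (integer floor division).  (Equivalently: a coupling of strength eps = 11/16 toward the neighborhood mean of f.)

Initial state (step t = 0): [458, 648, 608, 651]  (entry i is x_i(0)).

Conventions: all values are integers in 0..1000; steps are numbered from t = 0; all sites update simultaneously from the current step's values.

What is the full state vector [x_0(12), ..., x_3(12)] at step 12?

Answer: [353, 491, 353, 491]

Derivation:
t=0: [458, 648, 608, 651]
t=1: [256, 590, 349, 591]
t=2: [736, 549, 795, 550]
t=3: [667, 472, 704, 473]
t=4: [518, 314, 541, 315]
t=5: [521, 689, 535, 689]
t=6: [349, 608, 358, 608]
t=7: [819, 631, 824, 631]
t=8: [143, 287, 146, 287]
t=9: [249, 143, 250, 143]
t=10: [117, 197, 117, 197]
t=11: [421, 737, 421, 737]
t=12: [353, 491, 353, 491]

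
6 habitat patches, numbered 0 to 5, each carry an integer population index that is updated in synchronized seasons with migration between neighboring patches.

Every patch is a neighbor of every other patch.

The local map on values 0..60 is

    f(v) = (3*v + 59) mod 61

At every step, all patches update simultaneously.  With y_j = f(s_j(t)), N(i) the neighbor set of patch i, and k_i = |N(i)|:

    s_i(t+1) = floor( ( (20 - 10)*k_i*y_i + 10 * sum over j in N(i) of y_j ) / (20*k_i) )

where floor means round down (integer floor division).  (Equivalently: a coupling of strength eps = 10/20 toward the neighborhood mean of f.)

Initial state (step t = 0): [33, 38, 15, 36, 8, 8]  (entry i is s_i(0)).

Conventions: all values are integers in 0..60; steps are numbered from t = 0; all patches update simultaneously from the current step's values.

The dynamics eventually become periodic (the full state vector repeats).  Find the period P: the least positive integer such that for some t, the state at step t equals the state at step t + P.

Answer: 10
Key observation: The state at step 41, [40, 40, 38, 38, 38, 38], reappears at step 51 — and no state repeats earlier — so the cycle the system enters has period 10.

Derivation:
t=0: [33, 38, 15, 36, 8, 8]
t=1: [36, 42, 39, 39, 30, 30]
t=2: [38, 21, 42, 42, 31, 31]
t=3: [31, 11, 12, 12, 23, 23]
t=4: [26, 26, 27, 27, 16, 16]
t=5: [21, 21, 23, 23, 34, 34]
t=6: [9, 9, 11, 11, 24, 24]
t=7: [23, 23, 25, 25, 16, 16]
t=8: [15, 15, 17, 17, 31, 31]
t=9: [41, 41, 44, 44, 36, 36]
t=10: [46, 46, 25, 25, 40, 40]
t=11: [22, 22, 21, 21, 39, 39]
t=12: [12, 12, 11, 11, 33, 33]
t=13: [33, 33, 32, 32, 34, 34]
t=14: [36, 36, 34, 34, 37, 37]
t=15: [44, 44, 42, 42, 45, 45]
t=16: [7, 7, 5, 5, 8, 8]
t=17: [18, 18, 16, 16, 19, 19]
t=18: [51, 51, 49, 49, 52, 52]
t=19: [28, 28, 26, 26, 29, 29]
t=20: [20, 20, 18, 18, 21, 21]
t=21: [45, 45, 42, 42, 22, 22]
t=22: [7, 7, 4, 4, 4, 4]
t=23: [15, 15, 11, 11, 11, 11]
t=24: [38, 38, 33, 33, 33, 33]
t=25: [45, 45, 39, 39, 39, 39]
t=26: [28, 28, 45, 45, 45, 45]
t=27: [17, 17, 13, 13, 13, 13]
t=28: [44, 44, 39, 39, 39, 39]
t=29: [26, 26, 44, 44, 44, 44]
t=30: [12, 12, 9, 9, 9, 9]
t=31: [30, 30, 26, 26, 26, 26]
t=32: [22, 22, 17, 17, 17, 17]
t=33: [21, 21, 39, 39, 39, 39]
t=34: [21, 21, 43, 43, 43, 43]
t=35: [2, 2, 4, 4, 4, 4]
t=36: [6, 6, 8, 8, 8, 8]
t=37: [18, 18, 20, 20, 20, 20]
t=38: [54, 54, 56, 56, 56, 56]
t=39: [40, 40, 42, 42, 42, 42]
t=40: [35, 35, 13, 13, 13, 13]
t=41: [40, 40, 38, 38, 38, 38]
t=42: [54, 54, 52, 52, 52, 52]
t=43: [35, 35, 33, 33, 33, 33]
t=44: [39, 39, 37, 37, 37, 37]
t=45: [51, 51, 49, 49, 49, 49]
t=46: [26, 26, 24, 24, 24, 24]
t=47: [12, 12, 10, 10, 10, 10]
t=48: [31, 31, 29, 29, 29, 29]
t=49: [27, 27, 25, 25, 25, 25]
t=50: [15, 15, 13, 13, 13, 13]
t=51: [40, 40, 38, 38, 38, 38]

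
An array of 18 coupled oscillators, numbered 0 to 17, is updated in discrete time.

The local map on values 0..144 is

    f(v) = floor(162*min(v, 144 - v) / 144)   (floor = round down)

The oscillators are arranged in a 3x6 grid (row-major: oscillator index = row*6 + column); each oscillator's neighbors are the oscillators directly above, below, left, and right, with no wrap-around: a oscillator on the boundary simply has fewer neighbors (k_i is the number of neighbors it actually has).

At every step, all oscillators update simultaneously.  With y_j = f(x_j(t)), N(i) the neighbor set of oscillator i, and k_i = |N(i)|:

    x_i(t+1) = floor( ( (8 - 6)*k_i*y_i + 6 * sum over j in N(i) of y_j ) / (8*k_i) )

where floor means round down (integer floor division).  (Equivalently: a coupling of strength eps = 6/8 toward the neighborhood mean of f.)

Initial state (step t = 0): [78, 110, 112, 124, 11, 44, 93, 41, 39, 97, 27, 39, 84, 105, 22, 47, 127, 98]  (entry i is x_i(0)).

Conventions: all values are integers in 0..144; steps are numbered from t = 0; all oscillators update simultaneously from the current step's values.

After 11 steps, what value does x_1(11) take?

Simulating step by step:
t=0: [78, 110, 112, 124, 11, 44, 93, 41, 39, 97, 27, 39, 84, 105, 22, 47, 127, 98]
t=1: [54, 48, 34, 30, 28, 32, 61, 45, 40, 40, 31, 43, 54, 45, 40, 36, 38, 36]
t=2: [60, 50, 42, 36, 33, 38, 59, 53, 44, 39, 39, 39, 59, 51, 45, 43, 39, 43]
t=3: [62, 57, 48, 41, 40, 40, 64, 57, 49, 44, 41, 44, 62, 58, 51, 46, 45, 44]
t=4: [68, 62, 54, 48, 45, 46, 68, 64, 55, 49, 47, 47, 68, 63, 57, 51, 49, 49]
t=5: [73, 69, 61, 54, 51, 51, 75, 69, 62, 55, 52, 52, 73, 70, 63, 57, 54, 53]
t=6: [77, 75, 68, 61, 58, 57, 78, 75, 69, 62, 58, 58, 77, 76, 70, 63, 60, 59]
t=7: [75, 76, 74, 69, 65, 64, 75, 76, 75, 69, 66, 65, 75, 76, 75, 71, 67, 66]
t=8: [76, 76, 77, 76, 74, 72, 76, 76, 77, 76, 74, 73, 76, 76, 77, 77, 75, 74]
t=9: [76, 75, 75, 76, 78, 79, 76, 75, 75, 76, 77, 79, 76, 75, 75, 75, 77, 78]
t=10: [76, 76, 76, 75, 74, 73, 76, 76, 76, 76, 74, 73, 76, 76, 77, 76, 75, 74]
t=11: [76, 76, 76, 76, 78, 78, 76, 76, 75, 76, 77, 78, 76, 75, 75, 76, 77, 78]

Answer: x_1(11) = 76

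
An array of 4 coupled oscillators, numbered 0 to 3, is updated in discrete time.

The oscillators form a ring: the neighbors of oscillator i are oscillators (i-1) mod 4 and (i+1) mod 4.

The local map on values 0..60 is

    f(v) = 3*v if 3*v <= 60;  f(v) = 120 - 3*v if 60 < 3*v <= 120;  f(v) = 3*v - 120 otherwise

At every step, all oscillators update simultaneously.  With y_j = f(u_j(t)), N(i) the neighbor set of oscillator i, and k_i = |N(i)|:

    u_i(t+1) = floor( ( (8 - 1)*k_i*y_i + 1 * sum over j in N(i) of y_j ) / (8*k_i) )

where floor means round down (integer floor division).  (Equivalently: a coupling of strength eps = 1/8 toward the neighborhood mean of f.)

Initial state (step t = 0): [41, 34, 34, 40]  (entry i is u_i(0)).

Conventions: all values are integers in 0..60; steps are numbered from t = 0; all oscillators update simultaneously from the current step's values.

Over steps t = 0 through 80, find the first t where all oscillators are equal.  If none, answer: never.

Simulating step by step:
t=0: [41, 34, 34, 40]  (not all equal)
t=1: [3, 17, 16, 1]  (not all equal)
t=2: [11, 48, 45, 6]  (not all equal)
t=3: [31, 24, 15, 18]  (not all equal)
t=4: [30, 46, 45, 51]  (not all equal)
t=5: [29, 18, 16, 31]  (not all equal)
t=6: [33, 52, 47, 28]  (not all equal)
t=7: [22, 34, 22, 34]  (not all equal)
t=8: [49, 22, 49, 22]  (not all equal)
t=9: [30, 50, 30, 50]  (not all equal)
t=10: [30, 30, 30, 30]  (all equal)

Answer: 10
Key observation: Synchronization is absorbing here: once all oscillators are equal they stay equal, and step 10 is the first all-equal step.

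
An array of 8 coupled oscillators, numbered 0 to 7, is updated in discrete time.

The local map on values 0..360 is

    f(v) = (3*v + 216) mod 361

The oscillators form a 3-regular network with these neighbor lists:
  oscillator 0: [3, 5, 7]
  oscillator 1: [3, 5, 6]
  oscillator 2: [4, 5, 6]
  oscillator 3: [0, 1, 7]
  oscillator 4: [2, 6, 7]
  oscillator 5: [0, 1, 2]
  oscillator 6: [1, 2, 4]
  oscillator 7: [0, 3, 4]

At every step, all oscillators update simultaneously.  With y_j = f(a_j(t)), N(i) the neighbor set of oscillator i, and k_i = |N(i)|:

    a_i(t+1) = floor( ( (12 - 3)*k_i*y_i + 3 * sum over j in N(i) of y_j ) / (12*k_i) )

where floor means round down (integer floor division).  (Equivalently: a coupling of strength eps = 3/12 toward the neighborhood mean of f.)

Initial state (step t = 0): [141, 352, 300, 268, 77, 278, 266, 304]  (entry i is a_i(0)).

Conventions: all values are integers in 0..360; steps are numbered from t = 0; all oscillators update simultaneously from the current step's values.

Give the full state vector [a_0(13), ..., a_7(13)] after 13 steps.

Simulating step by step:
t=0: [141, 352, 300, 268, 77, 278, 266, 304]
t=1: [264, 218, 83, 266, 95, 287, 244, 88]
t=2: [278, 183, 138, 265, 142, 311, 202, 149]
t=3: [300, 70, 239, 272, 266, 102, 124, 301]
t=4: [67, 106, 214, 243, 258, 146, 217, 79]
t=5: [92, 184, 160, 194, 232, 250, 156, 114]
t=6: [141, 88, 314, 88, 213, 225, 289, 180]
t=7: [235, 113, 81, 125, 108, 166, 27, 69]
t=8: [203, 218, 142, 210, 172, 305, 262, 97]
t=9: [103, 148, 238, 126, 66, 80, 246, 129]
t=10: [170, 270, 187, 233, 96, 127, 220, 219]
t=11: [51, 276, 85, 183, 137, 207, 157, 141]
t=12: [42, 281, 141, 82, 259, 122, 302, 234]
t=13: [299, 282, 252, 148, 246, 245, 103, 206]

Answer: [299, 282, 252, 148, 246, 245, 103, 206]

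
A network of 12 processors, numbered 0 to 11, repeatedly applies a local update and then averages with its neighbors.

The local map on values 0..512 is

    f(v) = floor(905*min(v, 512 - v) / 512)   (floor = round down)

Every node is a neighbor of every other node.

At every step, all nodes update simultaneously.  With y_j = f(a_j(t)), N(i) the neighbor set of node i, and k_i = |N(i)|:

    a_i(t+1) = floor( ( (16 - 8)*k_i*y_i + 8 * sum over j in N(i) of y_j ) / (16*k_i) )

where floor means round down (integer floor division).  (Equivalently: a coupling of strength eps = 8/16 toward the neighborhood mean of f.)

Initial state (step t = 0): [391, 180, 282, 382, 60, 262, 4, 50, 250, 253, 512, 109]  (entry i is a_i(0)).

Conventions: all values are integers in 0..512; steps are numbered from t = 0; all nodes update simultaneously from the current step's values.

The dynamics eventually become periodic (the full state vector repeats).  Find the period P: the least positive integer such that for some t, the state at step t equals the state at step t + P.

Answer: 22
Key observation: The state at step 21, [334, 334, 334, 334, 334, 334, 334, 334, 334, 334, 334, 334], reappears at step 43 — and no state repeats earlier — so the cycle the system enters has period 22.

Derivation:
t=0: [391, 180, 282, 382, 60, 262, 4, 50, 250, 253, 512, 109]
t=1: [228, 275, 315, 235, 179, 331, 134, 171, 331, 334, 131, 218]
t=2: [365, 372, 340, 370, 325, 327, 289, 319, 327, 324, 287, 357]
t=3: [289, 284, 310, 285, 321, 320, 350, 326, 320, 322, 352, 295]
t=4: [369, 373, 352, 372, 343, 344, 320, 339, 344, 342, 318, 364]
t=5: [271, 268, 285, 269, 292, 291, 311, 296, 291, 293, 312, 276]
t=6: [408, 411, 398, 410, 392, 393, 377, 388, 393, 391, 376, 405]
t=7: [195, 193, 203, 194, 208, 207, 220, 211, 207, 209, 221, 198]
t=8: [354, 352, 360, 353, 364, 363, 374, 366, 363, 365, 375, 356]
t=9: [271, 272, 266, 272, 262, 263, 254, 261, 263, 262, 254, 269]
t=10: [431, 430, 435, 430, 438, 438, 441, 439, 438, 438, 441, 433]
t=11: [137, 138, 134, 138, 132, 132, 129, 131, 132, 132, 129, 136]
t=12: [238, 238, 235, 238, 234, 234, 231, 233, 234, 234, 231, 237]
t=13: [416, 416, 414, 416, 413, 413, 411, 412, 413, 413, 411, 416]
t=14: [171, 171, 173, 171, 173, 173, 175, 174, 173, 173, 175, 171]
t=15: [303, 303, 304, 303, 304, 304, 306, 305, 304, 304, 306, 303]
t=16: [367, 367, 367, 367, 367, 367, 365, 366, 367, 367, 365, 367]
t=17: [256, 256, 256, 256, 256, 256, 257, 257, 256, 256, 257, 256]
t=18: [451, 451, 451, 451, 451, 451, 450, 450, 451, 451, 450, 451]
t=19: [107, 107, 107, 107, 107, 107, 108, 108, 107, 107, 108, 107]
t=20: [189, 189, 189, 189, 189, 189, 189, 189, 189, 189, 189, 189]
t=21: [334, 334, 334, 334, 334, 334, 334, 334, 334, 334, 334, 334]
t=22: [314, 314, 314, 314, 314, 314, 314, 314, 314, 314, 314, 314]
t=23: [349, 349, 349, 349, 349, 349, 349, 349, 349, 349, 349, 349]
t=24: [288, 288, 288, 288, 288, 288, 288, 288, 288, 288, 288, 288]
t=25: [395, 395, 395, 395, 395, 395, 395, 395, 395, 395, 395, 395]
t=26: [206, 206, 206, 206, 206, 206, 206, 206, 206, 206, 206, 206]
t=27: [364, 364, 364, 364, 364, 364, 364, 364, 364, 364, 364, 364]
t=28: [261, 261, 261, 261, 261, 261, 261, 261, 261, 261, 261, 261]
t=29: [443, 443, 443, 443, 443, 443, 443, 443, 443, 443, 443, 443]
t=30: [121, 121, 121, 121, 121, 121, 121, 121, 121, 121, 121, 121]
t=31: [213, 213, 213, 213, 213, 213, 213, 213, 213, 213, 213, 213]
t=32: [376, 376, 376, 376, 376, 376, 376, 376, 376, 376, 376, 376]
t=33: [240, 240, 240, 240, 240, 240, 240, 240, 240, 240, 240, 240]
t=34: [424, 424, 424, 424, 424, 424, 424, 424, 424, 424, 424, 424]
t=35: [155, 155, 155, 155, 155, 155, 155, 155, 155, 155, 155, 155]
t=36: [273, 273, 273, 273, 273, 273, 273, 273, 273, 273, 273, 273]
t=37: [422, 422, 422, 422, 422, 422, 422, 422, 422, 422, 422, 422]
t=38: [159, 159, 159, 159, 159, 159, 159, 159, 159, 159, 159, 159]
t=39: [281, 281, 281, 281, 281, 281, 281, 281, 281, 281, 281, 281]
t=40: [408, 408, 408, 408, 408, 408, 408, 408, 408, 408, 408, 408]
t=41: [183, 183, 183, 183, 183, 183, 183, 183, 183, 183, 183, 183]
t=42: [323, 323, 323, 323, 323, 323, 323, 323, 323, 323, 323, 323]
t=43: [334, 334, 334, 334, 334, 334, 334, 334, 334, 334, 334, 334]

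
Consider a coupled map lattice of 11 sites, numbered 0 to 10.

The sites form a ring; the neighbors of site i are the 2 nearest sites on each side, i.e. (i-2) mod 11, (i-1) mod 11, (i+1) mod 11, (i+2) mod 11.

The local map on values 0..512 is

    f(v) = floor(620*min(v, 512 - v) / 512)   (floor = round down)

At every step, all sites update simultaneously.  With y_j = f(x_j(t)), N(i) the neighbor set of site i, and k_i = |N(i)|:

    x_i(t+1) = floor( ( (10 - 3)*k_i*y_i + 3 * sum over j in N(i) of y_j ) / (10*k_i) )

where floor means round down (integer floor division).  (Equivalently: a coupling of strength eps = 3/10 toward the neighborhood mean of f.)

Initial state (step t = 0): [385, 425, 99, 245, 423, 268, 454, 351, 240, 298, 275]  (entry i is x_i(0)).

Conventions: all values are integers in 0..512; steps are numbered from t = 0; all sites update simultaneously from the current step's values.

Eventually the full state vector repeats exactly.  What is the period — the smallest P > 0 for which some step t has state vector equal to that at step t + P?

Answer: 4
Key observation: The state at step 18, [305, 303, 302, 301, 304, 304, 303, 302, 304, 305, 305], reappears at step 22 — and no state repeats earlier — so the cycle the system enters has period 4.

Derivation:
t=0: [385, 425, 99, 245, 423, 268, 454, 351, 240, 298, 275]
t=1: [164, 137, 132, 254, 133, 256, 115, 204, 263, 250, 260]
t=2: [208, 188, 173, 274, 181, 281, 173, 251, 285, 290, 285]
t=3: [249, 235, 220, 271, 227, 271, 226, 289, 270, 270, 268]
t=4: [296, 285, 272, 287, 275, 286, 275, 275, 289, 292, 294]
t=5: [264, 273, 284, 274, 284, 275, 283, 282, 271, 267, 264]
t=6: [297, 289, 279, 286, 277, 284, 278, 280, 290, 294, 298]
t=7: [262, 269, 278, 274, 282, 277, 281, 277, 268, 264, 260]
t=8: [300, 294, 285, 287, 279, 283, 280, 285, 294, 298, 302]
t=9: [257, 263, 272, 272, 280, 277, 278, 272, 264, 259, 255]
t=10: [305, 300, 291, 289, 282, 284, 284, 290, 299, 304, 306]
t=11: [251, 256, 265, 269, 276, 275, 274, 267, 258, 252, 250]
t=12: [303, 306, 298, 294, 287, 287, 289, 296, 304, 304, 303]
t=13: [253, 251, 259, 263, 270, 270, 268, 261, 253, 252, 252]
t=14: [305, 303, 304, 300, 294, 294, 296, 302, 304, 305, 305]
t=15: [250, 252, 252, 256, 261, 261, 260, 254, 251, 250, 250]
t=16: [302, 304, 305, 308, 303, 303, 304, 305, 303, 302, 302]
t=17: [253, 251, 250, 248, 252, 252, 251, 250, 252, 253, 253]
t=18: [305, 303, 302, 301, 304, 304, 303, 302, 304, 305, 305]
t=19: [250, 252, 253, 254, 251, 251, 252, 253, 251, 250, 250]
t=20: [302, 304, 305, 306, 303, 303, 304, 305, 303, 302, 302]
t=21: [253, 251, 250, 249, 252, 252, 251, 250, 252, 253, 253]
t=22: [305, 303, 302, 301, 304, 304, 303, 302, 304, 305, 305]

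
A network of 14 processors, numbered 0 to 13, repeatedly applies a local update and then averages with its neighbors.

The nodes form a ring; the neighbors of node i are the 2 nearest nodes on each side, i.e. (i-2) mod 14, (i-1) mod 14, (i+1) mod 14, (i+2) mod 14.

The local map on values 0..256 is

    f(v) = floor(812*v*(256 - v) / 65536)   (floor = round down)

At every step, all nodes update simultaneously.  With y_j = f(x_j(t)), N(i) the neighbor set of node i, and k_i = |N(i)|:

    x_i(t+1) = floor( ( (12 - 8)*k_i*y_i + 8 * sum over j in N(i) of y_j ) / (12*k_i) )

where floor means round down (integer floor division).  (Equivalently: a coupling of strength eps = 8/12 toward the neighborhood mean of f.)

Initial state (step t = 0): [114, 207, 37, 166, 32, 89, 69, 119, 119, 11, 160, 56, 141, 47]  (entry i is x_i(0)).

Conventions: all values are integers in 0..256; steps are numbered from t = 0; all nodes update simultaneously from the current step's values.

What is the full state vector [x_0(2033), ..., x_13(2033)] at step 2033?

Simulating step by step:
t=0: [114, 207, 37, 166, 32, 89, 69, 119, 119, 11, 160, 56, 141, 47]
t=1: [157, 142, 133, 144, 134, 166, 165, 163, 164, 132, 158, 136, 174, 150]
t=2: [193, 198, 199, 197, 196, 190, 188, 188, 189, 195, 191, 195, 189, 194]
t=3: [147, 144, 143, 145, 147, 152, 155, 155, 154, 151, 152, 149, 151, 148]
t=4: [198, 198, 199, 198, 197, 195, 194, 194, 194, 195, 195, 196, 196, 197]
t=5: [142, 142, 141, 142, 144, 146, 147, 148, 148, 147, 146, 145, 144, 143]
t=6: [199, 200, 199, 199, 199, 198, 198, 198, 198, 198, 198, 198, 199, 199]
t=7: [139, 139, 139, 140, 140, 141, 141, 142, 142, 142, 141, 141, 140, 140]
t=8: [201, 201, 201, 200, 200, 200, 200, 200, 200, 200, 200, 200, 200, 200]
t=9: [136, 136, 136, 137, 137, 138, 138, 138, 138, 138, 138, 138, 137, 137]
t=10: [201, 201, 201, 201, 201, 201, 201, 201, 201, 201, 201, 201, 201, 201]
t=11: [136, 136, 136, 136, 136, 136, 136, 136, 136, 136, 136, 136, 136, 136]
t=12: [202, 202, 202, 202, 202, 202, 202, 202, 202, 202, 202, 202, 202, 202]
t=13: [135, 135, 135, 135, 135, 135, 135, 135, 135, 135, 135, 135, 135, 135]
t=14: [202, 202, 202, 202, 202, 202, 202, 202, 202, 202, 202, 202, 202, 202]

Answer: [135, 135, 135, 135, 135, 135, 135, 135, 135, 135, 135, 135, 135, 135]
Key observation: The state at step 12, [202, 202, 202, 202, 202, 202, 202, 202, 202, 202, 202, 202, 202, 202], reappears at step 14: the system is in a cycle of period 2 from step 12 on.  Therefore the state at step 2033 equals the state at step 12 + ((2033 - 12) mod 2) = 13, which is [135, 135, 135, 135, 135, 135, 135, 135, 135, 135, 135, 135, 135, 135].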